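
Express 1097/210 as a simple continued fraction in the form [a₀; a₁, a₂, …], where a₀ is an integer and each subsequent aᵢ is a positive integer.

Repeatedly divide and take the remainder:
1097 ÷ 210 → quotient 5, remainder 47
210 ÷ 47 → quotient 4, remainder 22
47 ÷ 22 → quotient 2, remainder 3
22 ÷ 3 → quotient 7, remainder 1
3 ÷ 1 → quotient 3, remainder 0

[5; 4, 2, 7, 3]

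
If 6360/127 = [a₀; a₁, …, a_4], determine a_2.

1

Repeatedly divide and take the remainder:
⌊6360/127⌋ = 50, remainder 10
⌊127/10⌋ = 12, remainder 7
⌊10/7⌋ = 1, remainder 3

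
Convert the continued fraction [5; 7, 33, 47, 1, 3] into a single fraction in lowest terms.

228007/44340

Starting at the tail and folding back:
Start with 3.
1 + 1/(3/1) = 1 + 1/3 = 4/3
47 + 1/(4/3) = 47 + 3/4 = 191/4
33 + 1/(191/4) = 33 + 4/191 = 6307/191
7 + 1/(6307/191) = 7 + 191/6307 = 44340/6307
5 + 1/(44340/6307) = 5 + 6307/44340 = 228007/44340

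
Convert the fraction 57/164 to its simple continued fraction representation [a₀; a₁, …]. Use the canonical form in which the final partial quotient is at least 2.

[0; 2, 1, 7, 7]

⌊57/164⌋ = 0, remainder 57
⌊164/57⌋ = 2, remainder 50
⌊57/50⌋ = 1, remainder 7
⌊50/7⌋ = 7, remainder 1
⌊7/1⌋ = 7, remainder 0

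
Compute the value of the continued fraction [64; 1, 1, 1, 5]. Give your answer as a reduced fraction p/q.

Collapse the nested fraction from the inside out:
Start with 5.
1 + 1/(5/1) = 1 + 1/5 = 6/5
1 + 1/(6/5) = 1 + 5/6 = 11/6
1 + 1/(11/6) = 1 + 6/11 = 17/11
64 + 1/(17/11) = 64 + 11/17 = 1099/17

1099/17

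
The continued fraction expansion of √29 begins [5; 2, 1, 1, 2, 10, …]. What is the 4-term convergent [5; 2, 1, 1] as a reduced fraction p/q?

27/5

Work from the innermost term outward:
Start with 1.
1 + 1/(1/1) = 1 + 1/1 = 2/1
2 + 1/(2/1) = 2 + 1/2 = 5/2
5 + 1/(5/2) = 5 + 2/5 = 27/5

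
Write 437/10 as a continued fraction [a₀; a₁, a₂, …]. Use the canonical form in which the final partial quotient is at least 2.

Run the Euclidean algorithm, recording each quotient:
437 = 43·10 + 7, so a_0 = 43
10 = 1·7 + 3, so a_1 = 1
7 = 2·3 + 1, so a_2 = 2
3 = 3·1 + 0, so a_3 = 3

[43; 1, 2, 3]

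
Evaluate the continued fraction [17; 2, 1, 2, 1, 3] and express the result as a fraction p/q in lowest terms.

Start with 3.
1 + 1/(3/1) = 1 + 1/3 = 4/3
2 + 1/(4/3) = 2 + 3/4 = 11/4
1 + 1/(11/4) = 1 + 4/11 = 15/11
2 + 1/(15/11) = 2 + 11/15 = 41/15
17 + 1/(41/15) = 17 + 15/41 = 712/41

712/41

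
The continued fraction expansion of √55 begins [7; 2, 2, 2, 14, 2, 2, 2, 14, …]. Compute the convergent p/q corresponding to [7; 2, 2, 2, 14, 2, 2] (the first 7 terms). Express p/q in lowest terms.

a_0 = 7: 7/1
a_1 = 2: 15/2
a_2 = 2: 37/5
a_3 = 2: 89/12
a_4 = 14: 1283/173
a_5 = 2: 2655/358
a_6 = 2: 6593/889

6593/889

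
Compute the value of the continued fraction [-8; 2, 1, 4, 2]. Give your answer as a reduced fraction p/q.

Starting at the tail and folding back:
Start with 2.
4 + 1/(2/1) = 4 + 1/2 = 9/2
1 + 1/(9/2) = 1 + 2/9 = 11/9
2 + 1/(11/9) = 2 + 9/11 = 31/11
-8 + 1/(31/11) = -8 + 11/31 = -237/31

-237/31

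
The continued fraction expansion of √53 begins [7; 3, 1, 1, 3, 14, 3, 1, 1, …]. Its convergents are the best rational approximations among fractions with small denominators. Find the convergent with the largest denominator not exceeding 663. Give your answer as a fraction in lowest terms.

List convergents until the denominator exceeds the bound:
a_0 = 7: 7/1  (≤ bound)
a_1 = 3: 22/3  (≤ bound)
a_2 = 1: 29/4  (≤ bound)
a_3 = 1: 51/7  (≤ bound)
a_4 = 3: 182/25  (≤ bound)
a_5 = 14: 2599/357  (≤ bound)
a_6 = 3: 7979/1096  (> 663, stop)

2599/357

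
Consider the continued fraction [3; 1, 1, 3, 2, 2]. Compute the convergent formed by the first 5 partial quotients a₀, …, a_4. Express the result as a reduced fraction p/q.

57/16

Starting at the tail and folding back:
Start with 2.
3 + 1/(2/1) = 3 + 1/2 = 7/2
1 + 1/(7/2) = 1 + 2/7 = 9/7
1 + 1/(9/7) = 1 + 7/9 = 16/9
3 + 1/(16/9) = 3 + 9/16 = 57/16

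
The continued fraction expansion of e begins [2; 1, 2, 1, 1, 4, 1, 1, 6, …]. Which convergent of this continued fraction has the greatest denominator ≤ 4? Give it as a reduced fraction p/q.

11/4

List convergents until the denominator exceeds the bound:
a_0 = 2: 2/1  (≤ bound)
a_1 = 1: 3/1  (≤ bound)
a_2 = 2: 8/3  (≤ bound)
a_3 = 1: 11/4  (≤ bound)
a_4 = 1: 19/7  (> 4, stop)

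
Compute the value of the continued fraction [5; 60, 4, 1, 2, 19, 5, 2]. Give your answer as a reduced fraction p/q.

908929/181184

Build up convergents one term at a time:
a_0 = 5: 5/1
a_1 = 60: 301/60
a_2 = 4: 1209/241
a_3 = 1: 1510/301
a_4 = 2: 4229/843
a_5 = 19: 81861/16318
a_6 = 5: 413534/82433
a_7 = 2: 908929/181184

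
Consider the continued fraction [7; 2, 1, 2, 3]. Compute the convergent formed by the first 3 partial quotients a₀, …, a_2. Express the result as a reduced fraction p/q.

22/3

Collapse the nested fraction from the inside out:
Start with 1.
2 + 1/(1/1) = 2 + 1/1 = 3/1
7 + 1/(3/1) = 7 + 1/3 = 22/3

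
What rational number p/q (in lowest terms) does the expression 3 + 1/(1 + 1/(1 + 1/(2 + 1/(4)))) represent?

Compute successive convergents:
a_0 = 3: 3/1
a_1 = 1: 4/1
a_2 = 1: 7/2
a_3 = 2: 18/5
a_4 = 4: 79/22

79/22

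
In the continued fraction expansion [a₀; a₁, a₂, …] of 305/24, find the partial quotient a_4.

3

305 ÷ 24 → quotient 12, remainder 17
24 ÷ 17 → quotient 1, remainder 7
17 ÷ 7 → quotient 2, remainder 3
7 ÷ 3 → quotient 2, remainder 1
3 ÷ 1 → quotient 3, remainder 0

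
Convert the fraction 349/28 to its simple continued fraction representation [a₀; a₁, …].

⌊349/28⌋ = 12, remainder 13
⌊28/13⌋ = 2, remainder 2
⌊13/2⌋ = 6, remainder 1
⌊2/1⌋ = 2, remainder 0

[12; 2, 6, 2]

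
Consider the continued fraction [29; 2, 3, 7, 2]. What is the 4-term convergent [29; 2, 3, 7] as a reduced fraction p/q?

Work from the innermost term outward:
Start with 7.
3 + 1/(7/1) = 3 + 1/7 = 22/7
2 + 1/(22/7) = 2 + 7/22 = 51/22
29 + 1/(51/22) = 29 + 22/51 = 1501/51

1501/51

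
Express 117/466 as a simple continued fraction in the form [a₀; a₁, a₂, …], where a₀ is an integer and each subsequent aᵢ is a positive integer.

Repeatedly divide and take the remainder:
117 ÷ 466 → quotient 0, remainder 117
466 ÷ 117 → quotient 3, remainder 115
117 ÷ 115 → quotient 1, remainder 2
115 ÷ 2 → quotient 57, remainder 1
2 ÷ 1 → quotient 2, remainder 0

[0; 3, 1, 57, 2]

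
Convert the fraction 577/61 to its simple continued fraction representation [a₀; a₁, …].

[9; 2, 5, 1, 1, 2]

577 ÷ 61 → quotient 9, remainder 28
61 ÷ 28 → quotient 2, remainder 5
28 ÷ 5 → quotient 5, remainder 3
5 ÷ 3 → quotient 1, remainder 2
3 ÷ 2 → quotient 1, remainder 1
2 ÷ 1 → quotient 2, remainder 0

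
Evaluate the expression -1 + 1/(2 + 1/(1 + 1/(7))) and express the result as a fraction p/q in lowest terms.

a_0 = -1: -1/1
a_1 = 2: -1/2
a_2 = 1: -2/3
a_3 = 7: -15/23

-15/23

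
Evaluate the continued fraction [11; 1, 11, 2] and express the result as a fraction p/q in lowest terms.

298/25

Compute successive convergents:
a_0 = 11: 11/1
a_1 = 1: 12/1
a_2 = 11: 143/12
a_3 = 2: 298/25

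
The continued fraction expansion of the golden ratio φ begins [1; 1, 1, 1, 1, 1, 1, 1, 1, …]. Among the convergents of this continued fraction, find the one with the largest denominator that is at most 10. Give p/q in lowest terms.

a_0 = 1: 1/1  (≤ bound)
a_1 = 1: 2/1  (≤ bound)
a_2 = 1: 3/2  (≤ bound)
a_3 = 1: 5/3  (≤ bound)
a_4 = 1: 8/5  (≤ bound)
a_5 = 1: 13/8  (≤ bound)
a_6 = 1: 21/13  (> 10, stop)

13/8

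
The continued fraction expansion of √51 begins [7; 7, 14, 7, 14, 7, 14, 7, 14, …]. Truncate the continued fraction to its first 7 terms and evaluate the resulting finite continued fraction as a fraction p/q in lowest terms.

Work from the innermost term outward:
Start with 14.
7 + 1/(14/1) = 7 + 1/14 = 99/14
14 + 1/(99/14) = 14 + 14/99 = 1400/99
7 + 1/(1400/99) = 7 + 99/1400 = 9899/1400
14 + 1/(9899/1400) = 14 + 1400/9899 = 139986/9899
7 + 1/(139986/9899) = 7 + 9899/139986 = 989801/139986
7 + 1/(989801/139986) = 7 + 139986/989801 = 7068593/989801

7068593/989801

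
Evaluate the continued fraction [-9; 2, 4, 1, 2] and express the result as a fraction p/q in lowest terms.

Start with 2.
1 + 1/(2/1) = 1 + 1/2 = 3/2
4 + 1/(3/2) = 4 + 2/3 = 14/3
2 + 1/(14/3) = 2 + 3/14 = 31/14
-9 + 1/(31/14) = -9 + 14/31 = -265/31

-265/31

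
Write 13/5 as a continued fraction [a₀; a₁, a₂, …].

⌊13/5⌋ = 2, remainder 3
⌊5/3⌋ = 1, remainder 2
⌊3/2⌋ = 1, remainder 1
⌊2/1⌋ = 2, remainder 0

[2; 1, 1, 2]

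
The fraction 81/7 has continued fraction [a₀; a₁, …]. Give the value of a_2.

81 ÷ 7 → quotient 11, remainder 4
7 ÷ 4 → quotient 1, remainder 3
4 ÷ 3 → quotient 1, remainder 1

1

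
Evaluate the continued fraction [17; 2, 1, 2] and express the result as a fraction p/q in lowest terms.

Compute successive convergents:
a_0 = 17: 17/1
a_1 = 2: 35/2
a_2 = 1: 52/3
a_3 = 2: 139/8

139/8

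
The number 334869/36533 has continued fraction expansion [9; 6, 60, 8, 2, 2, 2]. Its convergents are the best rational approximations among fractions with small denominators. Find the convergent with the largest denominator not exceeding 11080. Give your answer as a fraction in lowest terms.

a_0 = 9: 9/1  (≤ bound)
a_1 = 6: 55/6  (≤ bound)
a_2 = 60: 3309/361  (≤ bound)
a_3 = 8: 26527/2894  (≤ bound)
a_4 = 2: 56363/6149  (≤ bound)
a_5 = 2: 139253/15192  (> 11080, stop)

56363/6149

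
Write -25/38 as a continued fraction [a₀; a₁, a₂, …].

Run the Euclidean algorithm, recording each quotient:
-25 = -1·38 + 13, so a_0 = -1
38 = 2·13 + 12, so a_1 = 2
13 = 1·12 + 1, so a_2 = 1
12 = 12·1 + 0, so a_3 = 12

[-1; 2, 1, 12]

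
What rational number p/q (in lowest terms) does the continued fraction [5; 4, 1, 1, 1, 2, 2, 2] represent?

Start with 2.
2 + 1/(2/1) = 2 + 1/2 = 5/2
2 + 1/(5/2) = 2 + 2/5 = 12/5
1 + 1/(12/5) = 1 + 5/12 = 17/12
1 + 1/(17/12) = 1 + 12/17 = 29/17
1 + 1/(29/17) = 1 + 17/29 = 46/29
4 + 1/(46/29) = 4 + 29/46 = 213/46
5 + 1/(213/46) = 5 + 46/213 = 1111/213

1111/213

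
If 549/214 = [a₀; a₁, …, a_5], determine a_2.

1

549 ÷ 214 → quotient 2, remainder 121
214 ÷ 121 → quotient 1, remainder 93
121 ÷ 93 → quotient 1, remainder 28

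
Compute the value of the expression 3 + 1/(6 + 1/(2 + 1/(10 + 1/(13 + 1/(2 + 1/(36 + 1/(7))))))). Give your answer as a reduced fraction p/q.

2990571/948061

Collapse the nested fraction from the inside out:
Start with 7.
36 + 1/(7/1) = 36 + 1/7 = 253/7
2 + 1/(253/7) = 2 + 7/253 = 513/253
13 + 1/(513/253) = 13 + 253/513 = 6922/513
10 + 1/(6922/513) = 10 + 513/6922 = 69733/6922
2 + 1/(69733/6922) = 2 + 6922/69733 = 146388/69733
6 + 1/(146388/69733) = 6 + 69733/146388 = 948061/146388
3 + 1/(948061/146388) = 3 + 146388/948061 = 2990571/948061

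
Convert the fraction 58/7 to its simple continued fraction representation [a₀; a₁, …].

⌊58/7⌋ = 8, remainder 2
⌊7/2⌋ = 3, remainder 1
⌊2/1⌋ = 2, remainder 0

[8; 3, 2]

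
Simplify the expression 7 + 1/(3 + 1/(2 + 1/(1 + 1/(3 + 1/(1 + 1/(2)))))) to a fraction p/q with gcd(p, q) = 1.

956/131

Start with 2.
1 + 1/(2/1) = 1 + 1/2 = 3/2
3 + 1/(3/2) = 3 + 2/3 = 11/3
1 + 1/(11/3) = 1 + 3/11 = 14/11
2 + 1/(14/11) = 2 + 11/14 = 39/14
3 + 1/(39/14) = 3 + 14/39 = 131/39
7 + 1/(131/39) = 7 + 39/131 = 956/131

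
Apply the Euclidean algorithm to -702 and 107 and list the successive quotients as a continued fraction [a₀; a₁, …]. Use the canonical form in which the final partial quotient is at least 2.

Apply division with remainder until the remainder is 0:
-702 ÷ 107 → quotient -7, remainder 47
107 ÷ 47 → quotient 2, remainder 13
47 ÷ 13 → quotient 3, remainder 8
13 ÷ 8 → quotient 1, remainder 5
8 ÷ 5 → quotient 1, remainder 3
5 ÷ 3 → quotient 1, remainder 2
3 ÷ 2 → quotient 1, remainder 1
2 ÷ 1 → quotient 2, remainder 0

[-7; 2, 3, 1, 1, 1, 1, 2]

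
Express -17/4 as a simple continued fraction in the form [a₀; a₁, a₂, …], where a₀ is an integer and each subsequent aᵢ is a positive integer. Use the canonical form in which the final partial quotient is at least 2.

[-5; 1, 3]

Apply division with remainder until the remainder is 0:
-17 ÷ 4 → quotient -5, remainder 3
4 ÷ 3 → quotient 1, remainder 1
3 ÷ 1 → quotient 3, remainder 0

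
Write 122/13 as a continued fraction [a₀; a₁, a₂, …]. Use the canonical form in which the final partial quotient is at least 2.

[9; 2, 1, 1, 2]

⌊122/13⌋ = 9, remainder 5
⌊13/5⌋ = 2, remainder 3
⌊5/3⌋ = 1, remainder 2
⌊3/2⌋ = 1, remainder 1
⌊2/1⌋ = 2, remainder 0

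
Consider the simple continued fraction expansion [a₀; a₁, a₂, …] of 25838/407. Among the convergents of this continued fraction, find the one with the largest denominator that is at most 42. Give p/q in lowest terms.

1968/31

List convergents until the denominator exceeds the bound:
a_0 = 63: 63/1  (≤ bound)
a_1 = 2: 127/2  (≤ bound)
a_2 = 15: 1968/31  (≤ bound)
a_3 = 6: 11935/188  (> 42, stop)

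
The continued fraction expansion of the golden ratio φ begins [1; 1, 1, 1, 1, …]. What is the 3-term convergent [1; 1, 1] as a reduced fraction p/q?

3/2

Compute successive convergents:
a_0 = 1: 1/1
a_1 = 1: 2/1
a_2 = 1: 3/2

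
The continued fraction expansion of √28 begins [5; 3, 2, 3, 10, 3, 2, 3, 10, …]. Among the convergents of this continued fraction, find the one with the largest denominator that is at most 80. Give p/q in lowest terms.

a_0 = 5: 5/1  (≤ bound)
a_1 = 3: 16/3  (≤ bound)
a_2 = 2: 37/7  (≤ bound)
a_3 = 3: 127/24  (≤ bound)
a_4 = 10: 1307/247  (> 80, stop)

127/24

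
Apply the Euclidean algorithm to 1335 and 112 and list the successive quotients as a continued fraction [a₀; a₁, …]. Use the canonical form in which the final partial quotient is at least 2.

⌊1335/112⌋ = 11, remainder 103
⌊112/103⌋ = 1, remainder 9
⌊103/9⌋ = 11, remainder 4
⌊9/4⌋ = 2, remainder 1
⌊4/1⌋ = 4, remainder 0

[11; 1, 11, 2, 4]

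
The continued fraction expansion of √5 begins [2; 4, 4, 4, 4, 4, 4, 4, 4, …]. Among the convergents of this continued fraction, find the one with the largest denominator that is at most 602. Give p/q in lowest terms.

682/305

List convergents until the denominator exceeds the bound:
a_0 = 2: 2/1  (≤ bound)
a_1 = 4: 9/4  (≤ bound)
a_2 = 4: 38/17  (≤ bound)
a_3 = 4: 161/72  (≤ bound)
a_4 = 4: 682/305  (≤ bound)
a_5 = 4: 2889/1292  (> 602, stop)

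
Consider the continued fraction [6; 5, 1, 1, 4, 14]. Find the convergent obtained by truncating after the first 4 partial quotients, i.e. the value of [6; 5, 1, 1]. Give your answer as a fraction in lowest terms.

68/11

Compute successive convergents:
a_0 = 6: 6/1
a_1 = 5: 31/5
a_2 = 1: 37/6
a_3 = 1: 68/11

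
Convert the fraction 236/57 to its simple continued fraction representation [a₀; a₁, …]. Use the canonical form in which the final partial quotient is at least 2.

Repeatedly divide and take the remainder:
236 = 4·57 + 8, so a_0 = 4
57 = 7·8 + 1, so a_1 = 7
8 = 8·1 + 0, so a_2 = 8

[4; 7, 8]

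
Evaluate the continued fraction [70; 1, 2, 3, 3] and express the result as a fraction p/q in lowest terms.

Starting at the tail and folding back:
Start with 3.
3 + 1/(3/1) = 3 + 1/3 = 10/3
2 + 1/(10/3) = 2 + 3/10 = 23/10
1 + 1/(23/10) = 1 + 10/23 = 33/23
70 + 1/(33/23) = 70 + 23/33 = 2333/33

2333/33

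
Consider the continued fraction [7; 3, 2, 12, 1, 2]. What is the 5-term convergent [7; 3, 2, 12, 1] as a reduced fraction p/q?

a_0 = 7: 7/1
a_1 = 3: 22/3
a_2 = 2: 51/7
a_3 = 12: 634/87
a_4 = 1: 685/94

685/94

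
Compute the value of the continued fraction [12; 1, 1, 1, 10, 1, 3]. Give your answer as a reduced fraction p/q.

1734/137

Use the convergent recurrence hₖ = aₖ·hₖ₋₁ + hₖ₋₂ (and likewise for the denominators kₖ):
a_0 = 12: 12/1
a_1 = 1: 13/1
a_2 = 1: 25/2
a_3 = 1: 38/3
a_4 = 10: 405/32
a_5 = 1: 443/35
a_6 = 3: 1734/137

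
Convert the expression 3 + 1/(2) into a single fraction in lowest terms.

7/2

Starting at the tail and folding back:
Start with 2.
3 + 1/(2/1) = 3 + 1/2 = 7/2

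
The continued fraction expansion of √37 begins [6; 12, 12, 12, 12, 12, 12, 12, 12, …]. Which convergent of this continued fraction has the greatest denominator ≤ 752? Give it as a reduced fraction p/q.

882/145

List convergents until the denominator exceeds the bound:
a_0 = 6: 6/1  (≤ bound)
a_1 = 12: 73/12  (≤ bound)
a_2 = 12: 882/145  (≤ bound)
a_3 = 12: 10657/1752  (> 752, stop)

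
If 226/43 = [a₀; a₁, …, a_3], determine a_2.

1

Repeatedly divide and take the remainder:
⌊226/43⌋ = 5, remainder 11
⌊43/11⌋ = 3, remainder 10
⌊11/10⌋ = 1, remainder 1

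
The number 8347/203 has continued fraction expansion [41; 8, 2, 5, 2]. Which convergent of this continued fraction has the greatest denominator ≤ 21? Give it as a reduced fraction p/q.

List convergents until the denominator exceeds the bound:
a_0 = 41: 41/1  (≤ bound)
a_1 = 8: 329/8  (≤ bound)
a_2 = 2: 699/17  (≤ bound)
a_3 = 5: 3824/93  (> 21, stop)

699/17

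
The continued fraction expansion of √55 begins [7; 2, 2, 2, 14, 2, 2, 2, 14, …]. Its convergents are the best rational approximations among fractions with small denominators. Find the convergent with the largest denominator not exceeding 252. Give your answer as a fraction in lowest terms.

List convergents until the denominator exceeds the bound:
a_0 = 7: 7/1  (≤ bound)
a_1 = 2: 15/2  (≤ bound)
a_2 = 2: 37/5  (≤ bound)
a_3 = 2: 89/12  (≤ bound)
a_4 = 14: 1283/173  (≤ bound)
a_5 = 2: 2655/358  (> 252, stop)

1283/173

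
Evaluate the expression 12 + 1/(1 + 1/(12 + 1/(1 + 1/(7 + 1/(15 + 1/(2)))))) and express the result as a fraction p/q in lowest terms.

Start with 2.
15 + 1/(2/1) = 15 + 1/2 = 31/2
7 + 1/(31/2) = 7 + 2/31 = 219/31
1 + 1/(219/31) = 1 + 31/219 = 250/219
12 + 1/(250/219) = 12 + 219/250 = 3219/250
1 + 1/(3219/250) = 1 + 250/3219 = 3469/3219
12 + 1/(3469/3219) = 12 + 3219/3469 = 44847/3469

44847/3469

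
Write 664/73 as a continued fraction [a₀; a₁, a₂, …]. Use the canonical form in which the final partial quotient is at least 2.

664 = 9·73 + 7, so a_0 = 9
73 = 10·7 + 3, so a_1 = 10
7 = 2·3 + 1, so a_2 = 2
3 = 3·1 + 0, so a_3 = 3

[9; 10, 2, 3]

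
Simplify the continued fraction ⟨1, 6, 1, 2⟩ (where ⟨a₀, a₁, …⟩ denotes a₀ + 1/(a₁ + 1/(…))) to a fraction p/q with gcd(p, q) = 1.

23/20

Start with 2.
1 + 1/(2/1) = 1 + 1/2 = 3/2
6 + 1/(3/2) = 6 + 2/3 = 20/3
1 + 1/(20/3) = 1 + 3/20 = 23/20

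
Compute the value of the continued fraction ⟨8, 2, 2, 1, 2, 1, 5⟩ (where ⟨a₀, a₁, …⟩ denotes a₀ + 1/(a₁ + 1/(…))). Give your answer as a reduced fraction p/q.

1255/149

a_0 = 8: 8/1
a_1 = 2: 17/2
a_2 = 2: 42/5
a_3 = 1: 59/7
a_4 = 2: 160/19
a_5 = 1: 219/26
a_6 = 5: 1255/149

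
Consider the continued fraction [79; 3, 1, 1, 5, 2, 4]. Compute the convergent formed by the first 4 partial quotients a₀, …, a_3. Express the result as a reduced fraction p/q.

555/7

Work from the innermost term outward:
Start with 1.
1 + 1/(1/1) = 1 + 1/1 = 2/1
3 + 1/(2/1) = 3 + 1/2 = 7/2
79 + 1/(7/2) = 79 + 2/7 = 555/7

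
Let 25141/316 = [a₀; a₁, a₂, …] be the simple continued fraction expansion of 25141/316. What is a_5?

25141 ÷ 316 → quotient 79, remainder 177
316 ÷ 177 → quotient 1, remainder 139
177 ÷ 139 → quotient 1, remainder 38
139 ÷ 38 → quotient 3, remainder 25
38 ÷ 25 → quotient 1, remainder 13
25 ÷ 13 → quotient 1, remainder 12

1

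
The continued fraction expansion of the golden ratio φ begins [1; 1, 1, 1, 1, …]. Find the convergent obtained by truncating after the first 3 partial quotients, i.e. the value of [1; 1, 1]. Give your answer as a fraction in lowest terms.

Compute successive convergents:
a_0 = 1: 1/1
a_1 = 1: 2/1
a_2 = 1: 3/2

3/2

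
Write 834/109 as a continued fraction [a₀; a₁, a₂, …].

[7; 1, 1, 1, 6, 1, 1, 2]

834 = 7·109 + 71, so a_0 = 7
109 = 1·71 + 38, so a_1 = 1
71 = 1·38 + 33, so a_2 = 1
38 = 1·33 + 5, so a_3 = 1
33 = 6·5 + 3, so a_4 = 6
5 = 1·3 + 2, so a_5 = 1
3 = 1·2 + 1, so a_6 = 1
2 = 2·1 + 0, so a_7 = 2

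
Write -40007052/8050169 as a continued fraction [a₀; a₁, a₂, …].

Run the Euclidean algorithm, recording each quotient:
-40007052 ÷ 8050169 → quotient -5, remainder 243793
8050169 ÷ 243793 → quotient 33, remainder 5000
243793 ÷ 5000 → quotient 48, remainder 3793
5000 ÷ 3793 → quotient 1, remainder 1207
3793 ÷ 1207 → quotient 3, remainder 172
1207 ÷ 172 → quotient 7, remainder 3
172 ÷ 3 → quotient 57, remainder 1
3 ÷ 1 → quotient 3, remainder 0

[-5; 33, 48, 1, 3, 7, 57, 3]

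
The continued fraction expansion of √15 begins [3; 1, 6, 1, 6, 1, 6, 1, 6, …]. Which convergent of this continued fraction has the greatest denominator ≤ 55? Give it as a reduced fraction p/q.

a_0 = 3: 3/1  (≤ bound)
a_1 = 1: 4/1  (≤ bound)
a_2 = 6: 27/7  (≤ bound)
a_3 = 1: 31/8  (≤ bound)
a_4 = 6: 213/55  (≤ bound)
a_5 = 1: 244/63  (> 55, stop)

213/55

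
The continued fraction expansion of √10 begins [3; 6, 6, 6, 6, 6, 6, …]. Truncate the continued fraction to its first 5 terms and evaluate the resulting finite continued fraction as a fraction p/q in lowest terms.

4443/1405

Compute successive convergents:
a_0 = 3: 3/1
a_1 = 6: 19/6
a_2 = 6: 117/37
a_3 = 6: 721/228
a_4 = 6: 4443/1405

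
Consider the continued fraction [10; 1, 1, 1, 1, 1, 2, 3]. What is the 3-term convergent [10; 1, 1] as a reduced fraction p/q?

Build up convergents one term at a time:
a_0 = 10: 10/1
a_1 = 1: 11/1
a_2 = 1: 21/2

21/2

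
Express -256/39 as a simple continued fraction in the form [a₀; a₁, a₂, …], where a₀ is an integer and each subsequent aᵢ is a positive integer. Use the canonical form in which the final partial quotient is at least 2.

Repeatedly divide and take the remainder:
-256 = -7·39 + 17, so a_0 = -7
39 = 2·17 + 5, so a_1 = 2
17 = 3·5 + 2, so a_2 = 3
5 = 2·2 + 1, so a_3 = 2
2 = 2·1 + 0, so a_4 = 2

[-7; 2, 3, 2, 2]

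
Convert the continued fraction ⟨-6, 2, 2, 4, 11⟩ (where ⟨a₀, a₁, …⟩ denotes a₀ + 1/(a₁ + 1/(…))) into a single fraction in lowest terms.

-1381/247

Start with 11.
4 + 1/(11/1) = 4 + 1/11 = 45/11
2 + 1/(45/11) = 2 + 11/45 = 101/45
2 + 1/(101/45) = 2 + 45/101 = 247/101
-6 + 1/(247/101) = -6 + 101/247 = -1381/247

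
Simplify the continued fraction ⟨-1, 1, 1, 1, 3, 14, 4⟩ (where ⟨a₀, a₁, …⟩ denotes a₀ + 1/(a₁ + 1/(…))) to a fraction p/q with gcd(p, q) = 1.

Start with 4.
14 + 1/(4/1) = 14 + 1/4 = 57/4
3 + 1/(57/4) = 3 + 4/57 = 175/57
1 + 1/(175/57) = 1 + 57/175 = 232/175
1 + 1/(232/175) = 1 + 175/232 = 407/232
1 + 1/(407/232) = 1 + 232/407 = 639/407
-1 + 1/(639/407) = -1 + 407/639 = -232/639

-232/639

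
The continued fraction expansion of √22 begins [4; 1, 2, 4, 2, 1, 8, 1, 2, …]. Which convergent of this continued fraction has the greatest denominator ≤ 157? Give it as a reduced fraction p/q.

a_0 = 4: 4/1  (≤ bound)
a_1 = 1: 5/1  (≤ bound)
a_2 = 2: 14/3  (≤ bound)
a_3 = 4: 61/13  (≤ bound)
a_4 = 2: 136/29  (≤ bound)
a_5 = 1: 197/42  (≤ bound)
a_6 = 8: 1712/365  (> 157, stop)

197/42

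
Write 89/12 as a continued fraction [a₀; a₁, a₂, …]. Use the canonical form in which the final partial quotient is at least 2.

[7; 2, 2, 2]

Run the Euclidean algorithm, recording each quotient:
89 ÷ 12 → quotient 7, remainder 5
12 ÷ 5 → quotient 2, remainder 2
5 ÷ 2 → quotient 2, remainder 1
2 ÷ 1 → quotient 2, remainder 0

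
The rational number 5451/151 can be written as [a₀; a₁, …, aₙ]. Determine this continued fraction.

[36; 10, 15]

Repeatedly divide and take the remainder:
5451 ÷ 151 → quotient 36, remainder 15
151 ÷ 15 → quotient 10, remainder 1
15 ÷ 1 → quotient 15, remainder 0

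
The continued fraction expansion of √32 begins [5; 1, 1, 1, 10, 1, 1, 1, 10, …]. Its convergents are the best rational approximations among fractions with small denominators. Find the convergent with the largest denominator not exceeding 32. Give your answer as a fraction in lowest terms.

List convergents until the denominator exceeds the bound:
a_0 = 5: 5/1  (≤ bound)
a_1 = 1: 6/1  (≤ bound)
a_2 = 1: 11/2  (≤ bound)
a_3 = 1: 17/3  (≤ bound)
a_4 = 10: 181/32  (≤ bound)
a_5 = 1: 198/35  (> 32, stop)

181/32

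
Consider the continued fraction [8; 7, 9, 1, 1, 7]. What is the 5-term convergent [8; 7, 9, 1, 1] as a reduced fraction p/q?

1099/135

Work from the innermost term outward:
Start with 1.
1 + 1/(1/1) = 1 + 1/1 = 2/1
9 + 1/(2/1) = 9 + 1/2 = 19/2
7 + 1/(19/2) = 7 + 2/19 = 135/19
8 + 1/(135/19) = 8 + 19/135 = 1099/135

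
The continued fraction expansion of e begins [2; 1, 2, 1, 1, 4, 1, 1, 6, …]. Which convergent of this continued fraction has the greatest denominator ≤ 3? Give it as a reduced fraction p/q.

8/3

a_0 = 2: 2/1  (≤ bound)
a_1 = 1: 3/1  (≤ bound)
a_2 = 2: 8/3  (≤ bound)
a_3 = 1: 11/4  (> 3, stop)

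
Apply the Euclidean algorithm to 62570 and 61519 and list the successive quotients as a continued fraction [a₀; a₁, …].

[1; 58, 1, 1, 6, 1, 9, 7]

Apply division with remainder until the remainder is 0:
⌊62570/61519⌋ = 1, remainder 1051
⌊61519/1051⌋ = 58, remainder 561
⌊1051/561⌋ = 1, remainder 490
⌊561/490⌋ = 1, remainder 71
⌊490/71⌋ = 6, remainder 64
⌊71/64⌋ = 1, remainder 7
⌊64/7⌋ = 9, remainder 1
⌊7/1⌋ = 7, remainder 0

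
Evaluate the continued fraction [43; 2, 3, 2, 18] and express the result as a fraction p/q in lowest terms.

12814/295

a_0 = 43: 43/1
a_1 = 2: 87/2
a_2 = 3: 304/7
a_3 = 2: 695/16
a_4 = 18: 12814/295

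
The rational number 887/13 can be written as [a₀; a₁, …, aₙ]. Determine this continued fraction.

887 ÷ 13 → quotient 68, remainder 3
13 ÷ 3 → quotient 4, remainder 1
3 ÷ 1 → quotient 3, remainder 0

[68; 4, 3]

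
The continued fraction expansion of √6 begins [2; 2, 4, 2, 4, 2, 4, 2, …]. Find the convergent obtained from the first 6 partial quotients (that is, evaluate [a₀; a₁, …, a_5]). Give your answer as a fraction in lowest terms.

485/198

Use the convergent recurrence hₖ = aₖ·hₖ₋₁ + hₖ₋₂ (and likewise for the denominators kₖ):
a_0 = 2: 2/1
a_1 = 2: 5/2
a_2 = 4: 22/9
a_3 = 2: 49/20
a_4 = 4: 218/89
a_5 = 2: 485/198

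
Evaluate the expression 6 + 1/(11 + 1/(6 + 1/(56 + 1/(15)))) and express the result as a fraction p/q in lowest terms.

a_0 = 6: 6/1
a_1 = 11: 67/11
a_2 = 6: 408/67
a_3 = 56: 22915/3763
a_4 = 15: 344133/56512

344133/56512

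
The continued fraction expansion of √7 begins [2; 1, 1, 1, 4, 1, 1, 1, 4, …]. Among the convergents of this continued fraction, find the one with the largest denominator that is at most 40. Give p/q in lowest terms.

82/31

List convergents until the denominator exceeds the bound:
a_0 = 2: 2/1  (≤ bound)
a_1 = 1: 3/1  (≤ bound)
a_2 = 1: 5/2  (≤ bound)
a_3 = 1: 8/3  (≤ bound)
a_4 = 4: 37/14  (≤ bound)
a_5 = 1: 45/17  (≤ bound)
a_6 = 1: 82/31  (≤ bound)
a_7 = 1: 127/48  (> 40, stop)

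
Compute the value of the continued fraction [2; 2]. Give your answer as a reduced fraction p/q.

5/2

Start with 2.
2 + 1/(2/1) = 2 + 1/2 = 5/2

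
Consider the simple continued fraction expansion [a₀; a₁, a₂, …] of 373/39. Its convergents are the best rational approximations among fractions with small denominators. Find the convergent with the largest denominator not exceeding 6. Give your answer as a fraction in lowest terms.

List convergents until the denominator exceeds the bound:
a_0 = 9: 9/1  (≤ bound)
a_1 = 1: 10/1  (≤ bound)
a_2 = 1: 19/2  (≤ bound)
a_3 = 3: 67/7  (> 6, stop)

19/2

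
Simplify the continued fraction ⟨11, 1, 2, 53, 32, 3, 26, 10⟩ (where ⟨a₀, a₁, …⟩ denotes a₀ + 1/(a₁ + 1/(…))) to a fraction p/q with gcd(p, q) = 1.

47892034/4104299

a_0 = 11: 11/1
a_1 = 1: 12/1
a_2 = 2: 35/3
a_3 = 53: 1867/160
a_4 = 32: 59779/5123
a_5 = 3: 181204/15529
a_6 = 26: 4771083/408877
a_7 = 10: 47892034/4104299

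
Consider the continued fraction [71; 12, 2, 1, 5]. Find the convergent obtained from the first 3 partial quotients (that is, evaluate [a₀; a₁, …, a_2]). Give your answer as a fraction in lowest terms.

Start with 2.
12 + 1/(2/1) = 12 + 1/2 = 25/2
71 + 1/(25/2) = 71 + 2/25 = 1777/25

1777/25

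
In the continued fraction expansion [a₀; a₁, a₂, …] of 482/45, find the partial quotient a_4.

6

482 = 10·45 + 32, so a_0 = 10
45 = 1·32 + 13, so a_1 = 1
32 = 2·13 + 6, so a_2 = 2
13 = 2·6 + 1, so a_3 = 2
6 = 6·1 + 0, so a_4 = 6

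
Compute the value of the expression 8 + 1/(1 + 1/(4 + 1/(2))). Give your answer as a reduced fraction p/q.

97/11

Compute successive convergents:
a_0 = 8: 8/1
a_1 = 1: 9/1
a_2 = 4: 44/5
a_3 = 2: 97/11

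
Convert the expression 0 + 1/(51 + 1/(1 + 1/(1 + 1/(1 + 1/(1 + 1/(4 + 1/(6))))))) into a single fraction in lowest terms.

Start with 6.
4 + 1/(6/1) = 4 + 1/6 = 25/6
1 + 1/(25/6) = 1 + 6/25 = 31/25
1 + 1/(31/25) = 1 + 25/31 = 56/31
1 + 1/(56/31) = 1 + 31/56 = 87/56
1 + 1/(87/56) = 1 + 56/87 = 143/87
51 + 1/(143/87) = 51 + 87/143 = 7380/143
0 + 1/(7380/143) = 0 + 143/7380 = 143/7380

143/7380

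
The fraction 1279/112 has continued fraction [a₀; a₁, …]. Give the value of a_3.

1

1279 ÷ 112 → quotient 11, remainder 47
112 ÷ 47 → quotient 2, remainder 18
47 ÷ 18 → quotient 2, remainder 11
18 ÷ 11 → quotient 1, remainder 7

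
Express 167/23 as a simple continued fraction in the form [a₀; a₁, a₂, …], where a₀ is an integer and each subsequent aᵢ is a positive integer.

Repeatedly divide and take the remainder:
167 = 7·23 + 6, so a_0 = 7
23 = 3·6 + 5, so a_1 = 3
6 = 1·5 + 1, so a_2 = 1
5 = 5·1 + 0, so a_3 = 5

[7; 3, 1, 5]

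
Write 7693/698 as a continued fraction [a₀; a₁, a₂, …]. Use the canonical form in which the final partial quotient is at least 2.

[11; 46, 1, 1, 7]

7693 = 11·698 + 15, so a_0 = 11
698 = 46·15 + 8, so a_1 = 46
15 = 1·8 + 7, so a_2 = 1
8 = 1·7 + 1, so a_3 = 1
7 = 7·1 + 0, so a_4 = 7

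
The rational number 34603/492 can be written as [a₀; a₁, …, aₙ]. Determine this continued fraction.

⌊34603/492⌋ = 70, remainder 163
⌊492/163⌋ = 3, remainder 3
⌊163/3⌋ = 54, remainder 1
⌊3/1⌋ = 3, remainder 0

[70; 3, 54, 3]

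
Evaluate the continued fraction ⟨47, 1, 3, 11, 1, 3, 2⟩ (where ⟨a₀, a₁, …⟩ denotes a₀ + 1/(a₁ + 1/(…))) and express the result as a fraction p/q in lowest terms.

Use the convergent recurrence hₖ = aₖ·hₖ₋₁ + hₖ₋₂ (and likewise for the denominators kₖ):
a_0 = 47: 47/1
a_1 = 1: 48/1
a_2 = 3: 191/4
a_3 = 11: 2149/45
a_4 = 1: 2340/49
a_5 = 3: 9169/192
a_6 = 2: 20678/433

20678/433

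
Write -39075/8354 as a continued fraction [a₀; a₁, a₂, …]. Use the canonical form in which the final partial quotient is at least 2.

⌊-39075/8354⌋ = -5, remainder 2695
⌊8354/2695⌋ = 3, remainder 269
⌊2695/269⌋ = 10, remainder 5
⌊269/5⌋ = 53, remainder 4
⌊5/4⌋ = 1, remainder 1
⌊4/1⌋ = 4, remainder 0

[-5; 3, 10, 53, 1, 4]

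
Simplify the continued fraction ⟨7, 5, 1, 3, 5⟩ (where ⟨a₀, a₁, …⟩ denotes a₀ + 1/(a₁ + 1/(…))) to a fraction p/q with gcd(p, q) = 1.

868/121

Build up convergents one term at a time:
a_0 = 7: 7/1
a_1 = 5: 36/5
a_2 = 1: 43/6
a_3 = 3: 165/23
a_4 = 5: 868/121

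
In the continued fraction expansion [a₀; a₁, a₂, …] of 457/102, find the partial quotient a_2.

457 = 4·102 + 49, so a_0 = 4
102 = 2·49 + 4, so a_1 = 2
49 = 12·4 + 1, so a_2 = 12

12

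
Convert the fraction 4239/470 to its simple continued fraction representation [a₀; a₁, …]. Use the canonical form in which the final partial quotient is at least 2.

4239 = 9·470 + 9, so a_0 = 9
470 = 52·9 + 2, so a_1 = 52
9 = 4·2 + 1, so a_2 = 4
2 = 2·1 + 0, so a_3 = 2

[9; 52, 4, 2]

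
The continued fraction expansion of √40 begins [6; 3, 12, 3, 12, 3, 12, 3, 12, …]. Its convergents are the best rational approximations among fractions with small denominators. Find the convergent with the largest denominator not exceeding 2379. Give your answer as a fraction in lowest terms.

8886/1405

List convergents until the denominator exceeds the bound:
a_0 = 6: 6/1  (≤ bound)
a_1 = 3: 19/3  (≤ bound)
a_2 = 12: 234/37  (≤ bound)
a_3 = 3: 721/114  (≤ bound)
a_4 = 12: 8886/1405  (≤ bound)
a_5 = 3: 27379/4329  (> 2379, stop)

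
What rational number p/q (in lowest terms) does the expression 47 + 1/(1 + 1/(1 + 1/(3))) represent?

333/7

Starting at the tail and folding back:
Start with 3.
1 + 1/(3/1) = 1 + 1/3 = 4/3
1 + 1/(4/3) = 1 + 3/4 = 7/4
47 + 1/(7/4) = 47 + 4/7 = 333/7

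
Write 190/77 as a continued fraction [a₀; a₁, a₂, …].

Repeatedly divide and take the remainder:
⌊190/77⌋ = 2, remainder 36
⌊77/36⌋ = 2, remainder 5
⌊36/5⌋ = 7, remainder 1
⌊5/1⌋ = 5, remainder 0

[2; 2, 7, 5]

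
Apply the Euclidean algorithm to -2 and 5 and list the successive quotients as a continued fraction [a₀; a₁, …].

Repeatedly divide and take the remainder:
-2 = -1·5 + 3, so a_0 = -1
5 = 1·3 + 2, so a_1 = 1
3 = 1·2 + 1, so a_2 = 1
2 = 2·1 + 0, so a_3 = 2

[-1; 1, 1, 2]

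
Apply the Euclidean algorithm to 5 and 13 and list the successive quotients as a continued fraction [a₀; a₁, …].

[0; 2, 1, 1, 2]

Apply division with remainder until the remainder is 0:
5 = 0·13 + 5, so a_0 = 0
13 = 2·5 + 3, so a_1 = 2
5 = 1·3 + 2, so a_2 = 1
3 = 1·2 + 1, so a_3 = 1
2 = 2·1 + 0, so a_4 = 2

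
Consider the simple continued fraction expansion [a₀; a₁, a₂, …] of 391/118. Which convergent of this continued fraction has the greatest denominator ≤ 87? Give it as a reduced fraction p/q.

List convergents until the denominator exceeds the bound:
a_0 = 3: 3/1  (≤ bound)
a_1 = 3: 10/3  (≤ bound)
a_2 = 5: 53/16  (≤ bound)
a_3 = 3: 169/51  (≤ bound)
a_4 = 2: 391/118  (> 87, stop)

169/51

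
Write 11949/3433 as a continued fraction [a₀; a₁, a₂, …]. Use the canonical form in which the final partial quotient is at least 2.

Apply division with remainder until the remainder is 0:
11949 = 3·3433 + 1650, so a_0 = 3
3433 = 2·1650 + 133, so a_1 = 2
1650 = 12·133 + 54, so a_2 = 12
133 = 2·54 + 25, so a_3 = 2
54 = 2·25 + 4, so a_4 = 2
25 = 6·4 + 1, so a_5 = 6
4 = 4·1 + 0, so a_6 = 4

[3; 2, 12, 2, 2, 6, 4]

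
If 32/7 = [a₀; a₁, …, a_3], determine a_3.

3

32 ÷ 7 → quotient 4, remainder 4
7 ÷ 4 → quotient 1, remainder 3
4 ÷ 3 → quotient 1, remainder 1
3 ÷ 1 → quotient 3, remainder 0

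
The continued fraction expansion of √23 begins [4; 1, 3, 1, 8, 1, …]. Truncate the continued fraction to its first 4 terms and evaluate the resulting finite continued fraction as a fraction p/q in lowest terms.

Use the convergent recurrence hₖ = aₖ·hₖ₋₁ + hₖ₋₂ (and likewise for the denominators kₖ):
a_0 = 4: 4/1
a_1 = 1: 5/1
a_2 = 3: 19/4
a_3 = 1: 24/5

24/5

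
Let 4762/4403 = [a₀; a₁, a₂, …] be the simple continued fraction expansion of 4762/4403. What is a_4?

3

Repeatedly divide and take the remainder:
4762 ÷ 4403 → quotient 1, remainder 359
4403 ÷ 359 → quotient 12, remainder 95
359 ÷ 95 → quotient 3, remainder 74
95 ÷ 74 → quotient 1, remainder 21
74 ÷ 21 → quotient 3, remainder 11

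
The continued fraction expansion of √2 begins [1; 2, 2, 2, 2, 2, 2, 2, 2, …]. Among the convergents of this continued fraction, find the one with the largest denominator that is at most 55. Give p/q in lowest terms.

a_0 = 1: 1/1  (≤ bound)
a_1 = 2: 3/2  (≤ bound)
a_2 = 2: 7/5  (≤ bound)
a_3 = 2: 17/12  (≤ bound)
a_4 = 2: 41/29  (≤ bound)
a_5 = 2: 99/70  (> 55, stop)

41/29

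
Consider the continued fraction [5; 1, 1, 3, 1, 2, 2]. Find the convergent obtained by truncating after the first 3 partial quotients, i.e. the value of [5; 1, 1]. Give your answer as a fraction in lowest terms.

Start with 1.
1 + 1/(1/1) = 1 + 1/1 = 2/1
5 + 1/(2/1) = 5 + 1/2 = 11/2

11/2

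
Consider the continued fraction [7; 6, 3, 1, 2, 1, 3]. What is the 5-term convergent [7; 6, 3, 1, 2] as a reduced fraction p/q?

Start with 2.
1 + 1/(2/1) = 1 + 1/2 = 3/2
3 + 1/(3/2) = 3 + 2/3 = 11/3
6 + 1/(11/3) = 6 + 3/11 = 69/11
7 + 1/(69/11) = 7 + 11/69 = 494/69

494/69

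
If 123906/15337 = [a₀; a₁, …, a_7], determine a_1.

123906 = 8·15337 + 1210, so a_0 = 8
15337 = 12·1210 + 817, so a_1 = 12

12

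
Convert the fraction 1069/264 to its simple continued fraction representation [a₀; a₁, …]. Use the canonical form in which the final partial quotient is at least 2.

1069 ÷ 264 → quotient 4, remainder 13
264 ÷ 13 → quotient 20, remainder 4
13 ÷ 4 → quotient 3, remainder 1
4 ÷ 1 → quotient 4, remainder 0

[4; 20, 3, 4]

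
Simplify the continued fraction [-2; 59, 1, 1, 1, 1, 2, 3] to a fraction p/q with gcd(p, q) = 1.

-5202/2623

Compute successive convergents:
a_0 = -2: -2/1
a_1 = 59: -117/59
a_2 = 1: -119/60
a_3 = 1: -236/119
a_4 = 1: -355/179
a_5 = 1: -591/298
a_6 = 2: -1537/775
a_7 = 3: -5202/2623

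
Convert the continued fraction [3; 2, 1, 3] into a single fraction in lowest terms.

Start with 3.
1 + 1/(3/1) = 1 + 1/3 = 4/3
2 + 1/(4/3) = 2 + 3/4 = 11/4
3 + 1/(11/4) = 3 + 4/11 = 37/11

37/11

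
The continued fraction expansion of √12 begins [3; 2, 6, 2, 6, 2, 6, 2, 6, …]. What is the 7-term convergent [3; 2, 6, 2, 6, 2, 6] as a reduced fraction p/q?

Collapse the nested fraction from the inside out:
Start with 6.
2 + 1/(6/1) = 2 + 1/6 = 13/6
6 + 1/(13/6) = 6 + 6/13 = 84/13
2 + 1/(84/13) = 2 + 13/84 = 181/84
6 + 1/(181/84) = 6 + 84/181 = 1170/181
2 + 1/(1170/181) = 2 + 181/1170 = 2521/1170
3 + 1/(2521/1170) = 3 + 1170/2521 = 8733/2521

8733/2521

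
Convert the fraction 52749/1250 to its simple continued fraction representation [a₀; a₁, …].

52749 ÷ 1250 → quotient 42, remainder 249
1250 ÷ 249 → quotient 5, remainder 5
249 ÷ 5 → quotient 49, remainder 4
5 ÷ 4 → quotient 1, remainder 1
4 ÷ 1 → quotient 4, remainder 0

[42; 5, 49, 1, 4]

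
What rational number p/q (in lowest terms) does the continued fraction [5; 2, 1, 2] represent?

43/8

a_0 = 5: 5/1
a_1 = 2: 11/2
a_2 = 1: 16/3
a_3 = 2: 43/8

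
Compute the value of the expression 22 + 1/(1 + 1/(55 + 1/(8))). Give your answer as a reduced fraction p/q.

10319/449

a_0 = 22: 22/1
a_1 = 1: 23/1
a_2 = 55: 1287/56
a_3 = 8: 10319/449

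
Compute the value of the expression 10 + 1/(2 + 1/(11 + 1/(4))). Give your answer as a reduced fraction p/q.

Start with 4.
11 + 1/(4/1) = 11 + 1/4 = 45/4
2 + 1/(45/4) = 2 + 4/45 = 94/45
10 + 1/(94/45) = 10 + 45/94 = 985/94

985/94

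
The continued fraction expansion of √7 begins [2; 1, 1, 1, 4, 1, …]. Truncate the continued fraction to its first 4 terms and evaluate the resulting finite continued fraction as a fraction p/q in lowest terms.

Starting at the tail and folding back:
Start with 1.
1 + 1/(1/1) = 1 + 1/1 = 2/1
1 + 1/(2/1) = 1 + 1/2 = 3/2
2 + 1/(3/2) = 2 + 2/3 = 8/3

8/3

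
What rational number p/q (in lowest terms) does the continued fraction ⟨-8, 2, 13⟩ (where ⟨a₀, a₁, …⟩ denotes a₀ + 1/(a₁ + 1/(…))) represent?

Start with 13.
2 + 1/(13/1) = 2 + 1/13 = 27/13
-8 + 1/(27/13) = -8 + 13/27 = -203/27

-203/27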